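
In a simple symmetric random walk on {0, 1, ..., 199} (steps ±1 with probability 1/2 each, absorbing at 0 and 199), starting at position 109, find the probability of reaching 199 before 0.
P(hit 199 before 0) = 109/199

Let u_k = P(hit 199 before 0 | start at k). Then u_0 = 0, u_199 = 1, and u_k = u_{k-1}/2 + u_{k+1}/2 for 1 ≤ k ≤ 198. This harmonic recurrence is solved by u_k = k/199, giving u_109 = 109/199.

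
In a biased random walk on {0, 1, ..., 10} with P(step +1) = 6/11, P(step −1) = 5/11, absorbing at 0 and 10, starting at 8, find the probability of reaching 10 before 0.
P(hit 10 before 0) = (1 − (5/6)^8) / (1 − (5/6)^10) = 4218516/4609141

Let u_k denote P(reach 10 before 0 | start at k). Boundary: u_0 = 0, u_10 = 1. Recurrence: u_k = 6/11·u_{k+1} + 5/11·u_{k-1} for 1 ≤ k ≤ 9. Try u_k = A + B·r^k with r = q/p = (5/11)/(6/11) = 5/6. Substitution satisfies the recurrence; boundary conditions give:
  u_k = (1 − r^k) / (1 − r^N) = (1 − (5/6)^8) / (1 − (5/6)^10) = 4218516/4609141.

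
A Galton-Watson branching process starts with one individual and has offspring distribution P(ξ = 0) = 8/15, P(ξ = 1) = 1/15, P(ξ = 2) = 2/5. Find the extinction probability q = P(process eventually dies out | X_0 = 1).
q = 1

Mean offspring μ = 0·8/15 + 1·1/15 + 2·2/5 = 13/15 ≤ 1. For μ ≤ 1 with offspring not concentrated at 1, the Galton-Watson process goes extinct almost surely, so q = 1.
(Algebraic check: The pgf is f(s) = 8/15 + 1/15·s + 2/5·s². The extinction probability q is the smallest fixed point of f in [0, 1]. Setting s = f(s):
  2/5·s² + (1/15 − 1)·s + 8/15 = 0
  2/5·s² − (8/15 + 2/5)·s + 8/15 = 0
which factors as (s − 1)·(2/5·s − 8/15) = 0, giving roots s = 1 and s = (8/15)/(2/5) = 4/3. Since 4/3 ≥ 1, the smallest root in [0, 1] is s = 1.)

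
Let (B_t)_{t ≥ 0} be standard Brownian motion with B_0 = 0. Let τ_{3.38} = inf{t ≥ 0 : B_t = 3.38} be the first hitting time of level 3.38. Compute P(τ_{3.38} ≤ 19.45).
P(τ_{3.38} ≤ 19.45) = 2(1 − Φ(3.38/√19.45)) = 2(1 − Φ(0.7664)) ≈ 0.4434

By the reflection principle for standard BM, P(τ_b ≤ t) = 2 · P(B_t ≥ b). Since B_t ~ N(0, t), P(B_t ≥ 3.38) = 1 − Φ(3.38/√t) = 1 − Φ(3.38/√19.45) = 1 − Φ(0.7664) ≈ 0.22172. Doubling: P(τ_{3.38} ≤ 19.45) ≈ 2 · 0.22172 = 0.44344 ≈ 0.4434.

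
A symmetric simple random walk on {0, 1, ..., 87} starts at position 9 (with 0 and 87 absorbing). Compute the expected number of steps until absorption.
E[τ | X_0 = 9] = 702

Let v_k = E[τ | X_0 = k]. Boundary: v_0 = v_87 = 0. Recurrence: v_k = 1 + (v_{k-1} + v_{k+1})/2 for 1 ≤ k ≤ 86. The particular solution to v_k − (v_{k-1} + v_{k+1})/2 = 1 is v_k = −k^2. Adding homogeneous solution A + B k and matching boundaries gives v_k = k (87 − k). Substituting k = 9: v_9 = 9 · 78 = 702.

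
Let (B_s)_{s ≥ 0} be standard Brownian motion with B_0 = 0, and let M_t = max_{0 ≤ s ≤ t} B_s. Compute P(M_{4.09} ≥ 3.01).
P(M_{4.09} ≥ 3.01) = 2·P(B_{4.09} ≥ 3.01) = 2(1 − Φ(3.01/√4.09)) ≈ 0.1367

By the reflection principle for Brownian motion, P(M_t ≥ a) = 2 · P(B_t ≥ a) for a ≥ 0. Since B_t ~ N(0, t), P(B_t ≥ 3.01) = 1 − Φ(3.01/√t) = 1 − Φ(3.01/√4.09) = 1 − Φ(1.4883). So
  P(M_{4.09} ≥ 3.01) = 2(1 − Φ(1.4883)) ≈ 0.1367.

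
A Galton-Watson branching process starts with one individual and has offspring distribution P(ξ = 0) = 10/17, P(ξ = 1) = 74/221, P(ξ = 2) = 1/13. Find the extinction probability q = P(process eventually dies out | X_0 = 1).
q = 1

Mean offspring μ = 0·10/17 + 1·74/221 + 2·1/13 = 108/221 ≤ 1. For μ ≤ 1 with offspring not concentrated at 1, the Galton-Watson process goes extinct almost surely, so q = 1.
(Algebraic check: The pgf is f(s) = 10/17 + 74/221·s + 1/13·s². The extinction probability q is the smallest fixed point of f in [0, 1]. Setting s = f(s):
  1/13·s² + (74/221 − 1)·s + 10/17 = 0
  1/13·s² − (10/17 + 1/13)·s + 10/17 = 0
which factors as (s − 1)·(1/13·s − 10/17) = 0, giving roots s = 1 and s = (10/17)/(1/13) = 130/17. Since 130/17 ≥ 1, the smallest root in [0, 1] is s = 1.)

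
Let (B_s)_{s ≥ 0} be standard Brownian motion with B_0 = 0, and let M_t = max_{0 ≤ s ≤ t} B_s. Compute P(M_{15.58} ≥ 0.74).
P(M_{15.58} ≥ 0.74) = 2·P(B_{15.58} ≥ 0.74) = 2(1 − Φ(0.74/√15.58)) ≈ 0.8513

By the reflection principle for Brownian motion, P(M_t ≥ a) = 2 · P(B_t ≥ a) for a ≥ 0. Since B_t ~ N(0, t), P(B_t ≥ 0.74) = 1 − Φ(0.74/√t) = 1 − Φ(0.74/√15.58) = 1 − Φ(0.1875). So
  P(M_{15.58} ≥ 0.74) = 2(1 − Φ(0.1875)) ≈ 0.8513.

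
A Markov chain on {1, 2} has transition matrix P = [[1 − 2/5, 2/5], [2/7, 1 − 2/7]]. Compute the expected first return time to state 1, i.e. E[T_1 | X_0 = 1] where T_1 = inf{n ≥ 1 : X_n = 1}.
E[T_1 | X_0 = 1] = 1/π_1 = 12/5

For an irreducible recurrent Markov chain with stationary distribution π, E[T_i | X_0 = i] = 1/π_i (Kac's formula). Here π_1 = (2/7)/(2/5 + 2/7) = (2/7)/(24/35) = 5/12, so E[T_1 | X_0 = 1] = 1/π_1 = (2/5 + 2/7)/(2/7) = (24/35)/(2/7) = 12/5.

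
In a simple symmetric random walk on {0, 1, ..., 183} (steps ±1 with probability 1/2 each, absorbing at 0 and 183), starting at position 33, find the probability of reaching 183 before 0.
P(hit 183 before 0) = 33/183 = 11/61

Let u_k = P(hit 183 before 0 | start at k). Then u_0 = 0, u_183 = 1, and u_k = u_{k-1}/2 + u_{k+1}/2 for 1 ≤ k ≤ 182. This harmonic recurrence is solved by u_k = k/183, giving u_33 = 33/183 = 11/61.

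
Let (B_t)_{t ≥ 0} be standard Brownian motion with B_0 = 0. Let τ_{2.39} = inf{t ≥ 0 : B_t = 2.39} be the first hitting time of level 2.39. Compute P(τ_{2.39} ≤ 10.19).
P(τ_{2.39} ≤ 10.19) = 2(1 − Φ(2.39/√10.19)) = 2(1 − Φ(0.7487)) ≈ 0.4540

By the reflection principle for standard BM, P(τ_b ≤ t) = 2 · P(B_t ≥ b). Since B_t ~ N(0, t), P(B_t ≥ 2.39) = 1 − Φ(2.39/√t) = 1 − Φ(2.39/√10.19) = 1 − Φ(0.7487) ≈ 0.22702. Doubling: P(τ_{2.39} ≤ 10.19) ≈ 2 · 0.22702 = 0.45404 ≈ 0.4540.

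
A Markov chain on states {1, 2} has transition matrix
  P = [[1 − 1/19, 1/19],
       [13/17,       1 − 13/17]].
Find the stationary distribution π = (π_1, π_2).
π_1 = 247/264, π_2 = 17/264

Solve πP = π with π_1 + π_2 = 1. From πP = π: π_1 · (1 − 1/19) + π_2 · 13/17 = π_1 ⇒ π_2 · 13/17 = π_1 · 1/19 ⇒ π_2/π_1 = (1/19)/(13/17) = 17/247. Together with π_1 + π_2 = 1:
  π_1 = (13/17)/(1/19 + 13/17) = (13/17)/(264/323) = 247/264,
  π_2 = (1/19)/(1/19 + 13/17) = (1/19)/(264/323) = 17/264.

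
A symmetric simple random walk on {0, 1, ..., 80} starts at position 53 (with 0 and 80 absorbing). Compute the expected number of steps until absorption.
E[τ | X_0 = 53] = 1431

Let v_k = E[τ | X_0 = k]. Boundary: v_0 = v_80 = 0. Recurrence: v_k = 1 + (v_{k-1} + v_{k+1})/2 for 1 ≤ k ≤ 79. The particular solution to v_k − (v_{k-1} + v_{k+1})/2 = 1 is v_k = −k^2. Adding homogeneous solution A + B k and matching boundaries gives v_k = k (80 − k). Substituting k = 53: v_53 = 53 · 27 = 1431.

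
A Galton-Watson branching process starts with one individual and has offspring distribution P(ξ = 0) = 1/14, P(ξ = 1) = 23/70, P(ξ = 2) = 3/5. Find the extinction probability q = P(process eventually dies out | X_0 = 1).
q = 5/42

The pgf is f(s) = 1/14 + 23/70·s + 3/5·s². The extinction probability q is the smallest fixed point of f in [0, 1]. Setting s = f(s):
  3/5·s² + (23/70 − 1)·s + 1/14 = 0
  3/5·s² − (1/14 + 3/5)·s + 1/14 = 0
which factors as (s − 1)·(3/5·s − 1/14) = 0, giving roots s = 1 and s = (1/14)/(3/5) = 5/42.
Mean offspring μ = 23/70 + 2·3/5 = 107/70 > 1 (supercritical), so q < 1. The extinction probability is the smaller root: q = (1/14)/(3/5) = 5/42.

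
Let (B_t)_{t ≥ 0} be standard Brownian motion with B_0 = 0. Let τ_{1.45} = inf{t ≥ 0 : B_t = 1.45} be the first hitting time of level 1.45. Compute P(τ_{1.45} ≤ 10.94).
P(τ_{1.45} ≤ 10.94) = 2(1 − Φ(1.45/√10.94)) = 2(1 − Φ(0.4384)) ≈ 0.6611

By the reflection principle for standard BM, P(τ_b ≤ t) = 2 · P(B_t ≥ b). Since B_t ~ N(0, t), P(B_t ≥ 1.45) = 1 − Φ(1.45/√t) = 1 − Φ(1.45/√10.94) = 1 − Φ(0.4384) ≈ 0.33055. Doubling: P(τ_{1.45} ≤ 10.94) ≈ 2 · 0.33055 = 0.66110 ≈ 0.6611.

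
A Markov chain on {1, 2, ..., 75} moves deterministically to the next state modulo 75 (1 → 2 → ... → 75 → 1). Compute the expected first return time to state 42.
E[T_42 | X_0 = 42] = 75

The chain cycles deterministically, so starting at state 42 it returns in exactly 75 steps. Equivalently, the stationary distribution is uniform π_j = 1/75 for every state j, so by Kac's formula E[T_42] = 1/π_42 = 75.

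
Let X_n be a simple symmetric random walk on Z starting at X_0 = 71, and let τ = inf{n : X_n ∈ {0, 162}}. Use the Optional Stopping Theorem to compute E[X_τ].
E[X_τ] = 71

X_n is a martingale and τ is a bounded-mean stopping time (indeed τ is finite a.s. with bounded expectation since the walk is in a bounded region). By the OST, E[X_τ] = E[X_0] = 71. Equivalently: E[X_τ] = 162 · P(hit 162 first) + 0 · P(hit 0 first) = 162 · (71/162) = 71.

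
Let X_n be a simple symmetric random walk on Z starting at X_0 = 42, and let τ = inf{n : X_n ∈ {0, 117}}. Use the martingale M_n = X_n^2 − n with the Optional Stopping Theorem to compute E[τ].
E[τ] = 3150

M_n = X_n^2 − n is a martingale (since E[X_{n+1}^2 | F_n] = X_n^2 + 1). By OST (τ has finite mean in a bounded region), E[M_τ] = E[M_0] = X_0^2 − 0 = 42^2 = 1764. Also E[M_τ] = E[X_τ^2] − E[τ]. The walk exits at 0 or 117, with P(hit 117 first) = 42/117, so E[X_τ^2] = 117^2 · 42/117 + 0 = 4914. Thus E[τ] = E[X_τ^2] − E[M_τ] = 4914 − 1764 = 3150 = 42(117 − 42) = 3150.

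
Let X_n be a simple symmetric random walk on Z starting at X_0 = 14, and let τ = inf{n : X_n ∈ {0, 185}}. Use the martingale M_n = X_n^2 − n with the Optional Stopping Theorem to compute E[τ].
E[τ] = 2394

M_n = X_n^2 − n is a martingale (since E[X_{n+1}^2 | F_n] = X_n^2 + 1). By OST (τ has finite mean in a bounded region), E[M_τ] = E[M_0] = X_0^2 − 0 = 14^2 = 196. Also E[M_τ] = E[X_τ^2] − E[τ]. The walk exits at 0 or 185, with P(hit 185 first) = 14/185, so E[X_τ^2] = 185^2 · 14/185 + 0 = 2590. Thus E[τ] = E[X_τ^2] − E[M_τ] = 2590 − 196 = 2394 = 14(185 − 14) = 2394.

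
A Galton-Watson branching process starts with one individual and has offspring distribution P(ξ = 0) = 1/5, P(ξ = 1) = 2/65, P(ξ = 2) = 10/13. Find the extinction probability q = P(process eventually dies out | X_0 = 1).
q = 13/50

The pgf is f(s) = 1/5 + 2/65·s + 10/13·s². The extinction probability q is the smallest fixed point of f in [0, 1]. Setting s = f(s):
  10/13·s² + (2/65 − 1)·s + 1/5 = 0
  10/13·s² − (1/5 + 10/13)·s + 1/5 = 0
which factors as (s − 1)·(10/13·s − 1/5) = 0, giving roots s = 1 and s = (1/5)/(10/13) = 13/50.
Mean offspring μ = 2/65 + 2·10/13 = 102/65 > 1 (supercritical), so q < 1. The extinction probability is the smaller root: q = (1/5)/(10/13) = 13/50.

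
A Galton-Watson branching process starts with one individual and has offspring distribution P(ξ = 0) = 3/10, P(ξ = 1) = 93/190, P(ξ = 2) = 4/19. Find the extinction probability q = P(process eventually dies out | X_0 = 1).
q = 1

Mean offspring μ = 0·3/10 + 1·93/190 + 2·4/19 = 173/190 ≤ 1. For μ ≤ 1 with offspring not concentrated at 1, the Galton-Watson process goes extinct almost surely, so q = 1.
(Algebraic check: The pgf is f(s) = 3/10 + 93/190·s + 4/19·s². The extinction probability q is the smallest fixed point of f in [0, 1]. Setting s = f(s):
  4/19·s² + (93/190 − 1)·s + 3/10 = 0
  4/19·s² − (3/10 + 4/19)·s + 3/10 = 0
which factors as (s − 1)·(4/19·s − 3/10) = 0, giving roots s = 1 and s = (3/10)/(4/19) = 57/40. Since 57/40 ≥ 1, the smallest root in [0, 1] is s = 1.)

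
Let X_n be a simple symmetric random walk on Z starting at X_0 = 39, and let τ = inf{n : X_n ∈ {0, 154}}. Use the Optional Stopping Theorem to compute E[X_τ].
E[X_τ] = 39

X_n is a martingale and τ is a bounded-mean stopping time (indeed τ is finite a.s. with bounded expectation since the walk is in a bounded region). By the OST, E[X_τ] = E[X_0] = 39. Equivalently: E[X_τ] = 154 · P(hit 154 first) + 0 · P(hit 0 first) = 154 · (39/154) = 39.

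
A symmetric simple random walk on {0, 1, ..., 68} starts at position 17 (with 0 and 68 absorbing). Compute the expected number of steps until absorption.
E[τ | X_0 = 17] = 867

Let v_k = E[τ | X_0 = k]. Boundary: v_0 = v_68 = 0. Recurrence: v_k = 1 + (v_{k-1} + v_{k+1})/2 for 1 ≤ k ≤ 67. The particular solution to v_k − (v_{k-1} + v_{k+1})/2 = 1 is v_k = −k^2. Adding homogeneous solution A + B k and matching boundaries gives v_k = k (68 − k). Substituting k = 17: v_17 = 17 · 51 = 867.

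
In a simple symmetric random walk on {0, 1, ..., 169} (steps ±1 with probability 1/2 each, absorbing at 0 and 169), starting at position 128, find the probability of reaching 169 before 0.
P(hit 169 before 0) = 128/169

Let u_k = P(hit 169 before 0 | start at k). Then u_0 = 0, u_169 = 1, and u_k = u_{k-1}/2 + u_{k+1}/2 for 1 ≤ k ≤ 168. This harmonic recurrence is solved by u_k = k/169, giving u_128 = 128/169.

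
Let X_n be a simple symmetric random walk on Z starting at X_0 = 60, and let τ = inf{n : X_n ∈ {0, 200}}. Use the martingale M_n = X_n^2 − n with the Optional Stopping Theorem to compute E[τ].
E[τ] = 8400

M_n = X_n^2 − n is a martingale (since E[X_{n+1}^2 | F_n] = X_n^2 + 1). By OST (τ has finite mean in a bounded region), E[M_τ] = E[M_0] = X_0^2 − 0 = 60^2 = 3600. Also E[M_τ] = E[X_τ^2] − E[τ]. The walk exits at 0 or 200, with P(hit 200 first) = 60/200, so E[X_τ^2] = 200^2 · 60/200 + 0 = 12000. Thus E[τ] = E[X_τ^2] − E[M_τ] = 12000 − 3600 = 8400 = 60(200 − 60) = 8400.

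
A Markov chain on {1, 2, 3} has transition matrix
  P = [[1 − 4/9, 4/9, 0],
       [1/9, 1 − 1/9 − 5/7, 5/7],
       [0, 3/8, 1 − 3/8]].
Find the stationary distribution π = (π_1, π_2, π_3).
π = (21/265, 84/265, 32/53)

This is a birth-death chain on three states, which satisfies detailed balance: π_1 · P_{12} = π_2 · P_{21} and π_2 · P_{23} = π_3 · P_{32}.
From π_1 · 4/9 = π_2 · 1/9: π_2/π_1 = (4/9)/(1/9) = 4.
From π_2 · 5/7 = π_3 · 3/8: π_3/π_2 = (5/7)/(3/8) = 40/21.
Take π_1 proportional to 1; then unnormalized π = (1, 4, 160/21). Normalize by dividing by the sum 265/21:
  π = (21/265, 84/265, 32/53).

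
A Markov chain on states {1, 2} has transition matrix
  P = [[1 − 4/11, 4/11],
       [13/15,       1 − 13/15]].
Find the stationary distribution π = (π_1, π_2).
π_1 = 143/203, π_2 = 60/203

Solve πP = π with π_1 + π_2 = 1. From πP = π: π_1 · (1 − 4/11) + π_2 · 13/15 = π_1 ⇒ π_2 · 13/15 = π_1 · 4/11 ⇒ π_2/π_1 = (4/11)/(13/15) = 60/143. Together with π_1 + π_2 = 1:
  π_1 = (13/15)/(4/11 + 13/15) = (13/15)/(203/165) = 143/203,
  π_2 = (4/11)/(4/11 + 13/15) = (4/11)/(203/165) = 60/203.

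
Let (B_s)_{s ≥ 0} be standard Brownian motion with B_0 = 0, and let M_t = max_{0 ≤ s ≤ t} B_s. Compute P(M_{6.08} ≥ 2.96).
P(M_{6.08} ≥ 2.96) = 2·P(B_{6.08} ≥ 2.96) = 2(1 − Φ(2.96/√6.08)) ≈ 0.2300

By the reflection principle for Brownian motion, P(M_t ≥ a) = 2 · P(B_t ≥ a) for a ≥ 0. Since B_t ~ N(0, t), P(B_t ≥ 2.96) = 1 − Φ(2.96/√t) = 1 − Φ(2.96/√6.08) = 1 − Φ(1.2004). So
  P(M_{6.08} ≥ 2.96) = 2(1 − Φ(1.2004)) ≈ 0.2300.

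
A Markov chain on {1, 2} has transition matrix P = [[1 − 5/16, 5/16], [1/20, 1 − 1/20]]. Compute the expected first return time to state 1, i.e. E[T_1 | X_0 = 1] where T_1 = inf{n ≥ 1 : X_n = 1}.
E[T_1 | X_0 = 1] = 1/π_1 = 29/4

For an irreducible recurrent Markov chain with stationary distribution π, E[T_i | X_0 = i] = 1/π_i (Kac's formula). Here π_1 = (1/20)/(5/16 + 1/20) = (1/20)/(29/80) = 4/29, so E[T_1 | X_0 = 1] = 1/π_1 = (5/16 + 1/20)/(1/20) = (29/80)/(1/20) = 29/4.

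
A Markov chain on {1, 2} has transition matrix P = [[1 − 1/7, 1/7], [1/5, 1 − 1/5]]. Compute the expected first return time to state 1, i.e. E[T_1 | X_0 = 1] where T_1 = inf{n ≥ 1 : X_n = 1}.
E[T_1 | X_0 = 1] = 1/π_1 = 12/7

For an irreducible recurrent Markov chain with stationary distribution π, E[T_i | X_0 = i] = 1/π_i (Kac's formula). Here π_1 = (1/5)/(1/7 + 1/5) = (1/5)/(12/35) = 7/12, so E[T_1 | X_0 = 1] = 1/π_1 = (1/7 + 1/5)/(1/5) = (12/35)/(1/5) = 12/7.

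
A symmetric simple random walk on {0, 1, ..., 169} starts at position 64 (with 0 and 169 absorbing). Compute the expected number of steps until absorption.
E[τ | X_0 = 64] = 6720

Let v_k = E[τ | X_0 = k]. Boundary: v_0 = v_169 = 0. Recurrence: v_k = 1 + (v_{k-1} + v_{k+1})/2 for 1 ≤ k ≤ 168. The particular solution to v_k − (v_{k-1} + v_{k+1})/2 = 1 is v_k = −k^2. Adding homogeneous solution A + B k and matching boundaries gives v_k = k (169 − k). Substituting k = 64: v_64 = 64 · 105 = 6720.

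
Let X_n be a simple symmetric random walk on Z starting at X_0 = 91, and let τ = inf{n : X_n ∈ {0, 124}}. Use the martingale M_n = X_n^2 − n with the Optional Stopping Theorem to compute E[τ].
E[τ] = 3003

M_n = X_n^2 − n is a martingale (since E[X_{n+1}^2 | F_n] = X_n^2 + 1). By OST (τ has finite mean in a bounded region), E[M_τ] = E[M_0] = X_0^2 − 0 = 91^2 = 8281. Also E[M_τ] = E[X_τ^2] − E[τ]. The walk exits at 0 or 124, with P(hit 124 first) = 91/124, so E[X_τ^2] = 124^2 · 91/124 + 0 = 11284. Thus E[τ] = E[X_τ^2] − E[M_τ] = 11284 − 8281 = 3003 = 91(124 − 91) = 3003.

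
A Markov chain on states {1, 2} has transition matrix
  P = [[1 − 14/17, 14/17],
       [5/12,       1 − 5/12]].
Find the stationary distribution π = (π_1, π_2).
π_1 = 85/253, π_2 = 168/253

Solve πP = π with π_1 + π_2 = 1. From πP = π: π_1 · (1 − 14/17) + π_2 · 5/12 = π_1 ⇒ π_2 · 5/12 = π_1 · 14/17 ⇒ π_2/π_1 = (14/17)/(5/12) = 168/85. Together with π_1 + π_2 = 1:
  π_1 = (5/12)/(14/17 + 5/12) = (5/12)/(253/204) = 85/253,
  π_2 = (14/17)/(14/17 + 5/12) = (14/17)/(253/204) = 168/253.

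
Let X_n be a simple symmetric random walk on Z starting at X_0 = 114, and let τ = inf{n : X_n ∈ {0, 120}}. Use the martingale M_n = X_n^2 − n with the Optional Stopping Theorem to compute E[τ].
E[τ] = 684

M_n = X_n^2 − n is a martingale (since E[X_{n+1}^2 | F_n] = X_n^2 + 1). By OST (τ has finite mean in a bounded region), E[M_τ] = E[M_0] = X_0^2 − 0 = 114^2 = 12996. Also E[M_τ] = E[X_τ^2] − E[τ]. The walk exits at 0 or 120, with P(hit 120 first) = 114/120, so E[X_τ^2] = 120^2 · 114/120 + 0 = 13680. Thus E[τ] = E[X_τ^2] − E[M_τ] = 13680 − 12996 = 684 = 114(120 − 114) = 684.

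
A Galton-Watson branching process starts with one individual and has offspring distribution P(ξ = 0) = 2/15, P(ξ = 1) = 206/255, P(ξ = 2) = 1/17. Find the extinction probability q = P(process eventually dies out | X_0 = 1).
q = 1

Mean offspring μ = 0·2/15 + 1·206/255 + 2·1/17 = 236/255 ≤ 1. For μ ≤ 1 with offspring not concentrated at 1, the Galton-Watson process goes extinct almost surely, so q = 1.
(Algebraic check: The pgf is f(s) = 2/15 + 206/255·s + 1/17·s². The extinction probability q is the smallest fixed point of f in [0, 1]. Setting s = f(s):
  1/17·s² + (206/255 − 1)·s + 2/15 = 0
  1/17·s² − (2/15 + 1/17)·s + 2/15 = 0
which factors as (s − 1)·(1/17·s − 2/15) = 0, giving roots s = 1 and s = (2/15)/(1/17) = 34/15. Since 34/15 ≥ 1, the smallest root in [0, 1] is s = 1.)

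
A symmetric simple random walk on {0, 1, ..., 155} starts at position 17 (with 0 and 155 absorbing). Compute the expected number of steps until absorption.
E[τ | X_0 = 17] = 2346

Let v_k = E[τ | X_0 = k]. Boundary: v_0 = v_155 = 0. Recurrence: v_k = 1 + (v_{k-1} + v_{k+1})/2 for 1 ≤ k ≤ 154. The particular solution to v_k − (v_{k-1} + v_{k+1})/2 = 1 is v_k = −k^2. Adding homogeneous solution A + B k and matching boundaries gives v_k = k (155 − k). Substituting k = 17: v_17 = 17 · 138 = 2346.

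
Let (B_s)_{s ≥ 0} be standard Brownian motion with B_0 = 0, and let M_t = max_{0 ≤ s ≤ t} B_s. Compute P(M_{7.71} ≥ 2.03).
P(M_{7.71} ≥ 2.03) = 2·P(B_{7.71} ≥ 2.03) = 2(1 − Φ(2.03/√7.71)) ≈ 0.4647

By the reflection principle for Brownian motion, P(M_t ≥ a) = 2 · P(B_t ≥ a) for a ≥ 0. Since B_t ~ N(0, t), P(B_t ≥ 2.03) = 1 − Φ(2.03/√t) = 1 − Φ(2.03/√7.71) = 1 − Φ(0.7311). So
  P(M_{7.71} ≥ 2.03) = 2(1 − Φ(0.7311)) ≈ 0.4647.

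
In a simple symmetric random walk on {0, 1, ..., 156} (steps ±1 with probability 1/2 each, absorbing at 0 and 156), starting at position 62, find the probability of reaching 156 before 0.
P(hit 156 before 0) = 62/156 = 31/78

Let u_k = P(hit 156 before 0 | start at k). Then u_0 = 0, u_156 = 1, and u_k = u_{k-1}/2 + u_{k+1}/2 for 1 ≤ k ≤ 155. This harmonic recurrence is solved by u_k = k/156, giving u_62 = 62/156 = 31/78.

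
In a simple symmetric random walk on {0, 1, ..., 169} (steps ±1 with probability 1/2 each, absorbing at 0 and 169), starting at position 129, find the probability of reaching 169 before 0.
P(hit 169 before 0) = 129/169

Let u_k = P(hit 169 before 0 | start at k). Then u_0 = 0, u_169 = 1, and u_k = u_{k-1}/2 + u_{k+1}/2 for 1 ≤ k ≤ 168. This harmonic recurrence is solved by u_k = k/169, giving u_129 = 129/169.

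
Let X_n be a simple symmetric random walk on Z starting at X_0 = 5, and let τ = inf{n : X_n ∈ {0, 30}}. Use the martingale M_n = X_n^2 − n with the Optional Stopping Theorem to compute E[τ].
E[τ] = 125

M_n = X_n^2 − n is a martingale (since E[X_{n+1}^2 | F_n] = X_n^2 + 1). By OST (τ has finite mean in a bounded region), E[M_τ] = E[M_0] = X_0^2 − 0 = 5^2 = 25. Also E[M_τ] = E[X_τ^2] − E[τ]. The walk exits at 0 or 30, with P(hit 30 first) = 5/30, so E[X_τ^2] = 30^2 · 5/30 + 0 = 150. Thus E[τ] = E[X_τ^2] − E[M_τ] = 150 − 25 = 125 = 5(30 − 5) = 125.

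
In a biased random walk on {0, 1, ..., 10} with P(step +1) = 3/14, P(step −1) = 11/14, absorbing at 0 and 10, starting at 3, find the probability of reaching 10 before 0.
P(hit 10 before 0) = (1 − (11/3)^3) / (1 − (11/3)^10) = 356481/3242170694

Let u_k denote P(reach 10 before 0 | start at k). Boundary: u_0 = 0, u_10 = 1. Recurrence: u_k = 3/14·u_{k+1} + 11/14·u_{k-1} for 1 ≤ k ≤ 9. Try u_k = A + B·r^k with r = q/p = (11/14)/(3/14) = 11/3. Substitution satisfies the recurrence; boundary conditions give:
  u_k = (1 − r^k) / (1 − r^N) = (1 − (11/3)^3) / (1 − (11/3)^10) = 356481/3242170694.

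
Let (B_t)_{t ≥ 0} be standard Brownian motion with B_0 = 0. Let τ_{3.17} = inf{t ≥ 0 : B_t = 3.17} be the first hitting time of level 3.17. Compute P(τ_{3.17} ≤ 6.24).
P(τ_{3.17} ≤ 6.24) = 2(1 − Φ(3.17/√6.24)) = 2(1 − Φ(1.2690)) ≈ 0.2044

By the reflection principle for standard BM, P(τ_b ≤ t) = 2 · P(B_t ≥ b). Since B_t ~ N(0, t), P(B_t ≥ 3.17) = 1 − Φ(3.17/√t) = 1 − Φ(3.17/√6.24) = 1 − Φ(1.2690) ≈ 0.10222. Doubling: P(τ_{3.17} ≤ 6.24) ≈ 2 · 0.10222 = 0.20444 ≈ 0.2044.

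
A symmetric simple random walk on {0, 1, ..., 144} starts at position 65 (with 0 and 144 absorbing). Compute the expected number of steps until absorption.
E[τ | X_0 = 65] = 5135

Let v_k = E[τ | X_0 = k]. Boundary: v_0 = v_144 = 0. Recurrence: v_k = 1 + (v_{k-1} + v_{k+1})/2 for 1 ≤ k ≤ 143. The particular solution to v_k − (v_{k-1} + v_{k+1})/2 = 1 is v_k = −k^2. Adding homogeneous solution A + B k and matching boundaries gives v_k = k (144 − k). Substituting k = 65: v_65 = 65 · 79 = 5135.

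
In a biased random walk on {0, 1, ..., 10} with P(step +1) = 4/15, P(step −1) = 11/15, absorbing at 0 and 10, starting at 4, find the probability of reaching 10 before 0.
P(hit 10 before 0) = (1 − (11/4)^4) / (1 − (11/4)^10) = 561152/247013105

Let u_k denote P(reach 10 before 0 | start at k). Boundary: u_0 = 0, u_10 = 1. Recurrence: u_k = 4/15·u_{k+1} + 11/15·u_{k-1} for 1 ≤ k ≤ 9. Try u_k = A + B·r^k with r = q/p = (11/15)/(4/15) = 11/4. Substitution satisfies the recurrence; boundary conditions give:
  u_k = (1 − r^k) / (1 − r^N) = (1 − (11/4)^4) / (1 − (11/4)^10) = 561152/247013105.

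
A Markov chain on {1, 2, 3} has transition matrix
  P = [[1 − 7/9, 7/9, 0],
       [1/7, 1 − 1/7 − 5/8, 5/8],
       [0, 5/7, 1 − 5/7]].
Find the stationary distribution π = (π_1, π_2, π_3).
π = (24/269, 392/807, 343/807)

This is a birth-death chain on three states, which satisfies detailed balance: π_1 · P_{12} = π_2 · P_{21} and π_2 · P_{23} = π_3 · P_{32}.
From π_1 · 7/9 = π_2 · 1/7: π_2/π_1 = (7/9)/(1/7) = 49/9.
From π_2 · 5/8 = π_3 · 5/7: π_3/π_2 = (5/8)/(5/7) = 7/8.
Take π_1 proportional to 1; then unnormalized π = (1, 49/9, 343/72). Normalize by dividing by the sum 269/24:
  π = (24/269, 392/807, 343/807).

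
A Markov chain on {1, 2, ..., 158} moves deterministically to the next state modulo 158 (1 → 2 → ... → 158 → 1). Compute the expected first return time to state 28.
E[T_28 | X_0 = 28] = 158

The chain cycles deterministically, so starting at state 28 it returns in exactly 158 steps. Equivalently, the stationary distribution is uniform π_j = 1/158 for every state j, so by Kac's formula E[T_28] = 1/π_28 = 158.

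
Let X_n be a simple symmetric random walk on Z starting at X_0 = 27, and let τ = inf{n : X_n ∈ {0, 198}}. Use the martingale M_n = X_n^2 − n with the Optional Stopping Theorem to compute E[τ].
E[τ] = 4617

M_n = X_n^2 − n is a martingale (since E[X_{n+1}^2 | F_n] = X_n^2 + 1). By OST (τ has finite mean in a bounded region), E[M_τ] = E[M_0] = X_0^2 − 0 = 27^2 = 729. Also E[M_τ] = E[X_τ^2] − E[τ]. The walk exits at 0 or 198, with P(hit 198 first) = 27/198, so E[X_τ^2] = 198^2 · 27/198 + 0 = 5346. Thus E[τ] = E[X_τ^2] − E[M_τ] = 5346 − 729 = 4617 = 27(198 − 27) = 4617.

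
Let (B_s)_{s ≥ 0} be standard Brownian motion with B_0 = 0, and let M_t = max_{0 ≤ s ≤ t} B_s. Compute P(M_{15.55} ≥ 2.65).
P(M_{15.55} ≥ 2.65) = 2·P(B_{15.55} ≥ 2.65) = 2(1 − Φ(2.65/√15.55)) ≈ 0.5016

By the reflection principle for Brownian motion, P(M_t ≥ a) = 2 · P(B_t ≥ a) for a ≥ 0. Since B_t ~ N(0, t), P(B_t ≥ 2.65) = 1 − Φ(2.65/√t) = 1 − Φ(2.65/√15.55) = 1 − Φ(0.6720). So
  P(M_{15.55} ≥ 2.65) = 2(1 − Φ(0.6720)) ≈ 0.5016.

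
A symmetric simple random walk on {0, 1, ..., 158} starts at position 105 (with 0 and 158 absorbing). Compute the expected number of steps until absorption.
E[τ | X_0 = 105] = 5565

Let v_k = E[τ | X_0 = k]. Boundary: v_0 = v_158 = 0. Recurrence: v_k = 1 + (v_{k-1} + v_{k+1})/2 for 1 ≤ k ≤ 157. The particular solution to v_k − (v_{k-1} + v_{k+1})/2 = 1 is v_k = −k^2. Adding homogeneous solution A + B k and matching boundaries gives v_k = k (158 − k). Substituting k = 105: v_105 = 105 · 53 = 5565.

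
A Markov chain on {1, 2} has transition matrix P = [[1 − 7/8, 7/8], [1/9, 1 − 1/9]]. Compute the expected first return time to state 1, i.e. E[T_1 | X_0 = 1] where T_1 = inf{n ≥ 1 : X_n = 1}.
E[T_1 | X_0 = 1] = 1/π_1 = 71/8

For an irreducible recurrent Markov chain with stationary distribution π, E[T_i | X_0 = i] = 1/π_i (Kac's formula). Here π_1 = (1/9)/(7/8 + 1/9) = (1/9)/(71/72) = 8/71, so E[T_1 | X_0 = 1] = 1/π_1 = (7/8 + 1/9)/(1/9) = (71/72)/(1/9) = 71/8.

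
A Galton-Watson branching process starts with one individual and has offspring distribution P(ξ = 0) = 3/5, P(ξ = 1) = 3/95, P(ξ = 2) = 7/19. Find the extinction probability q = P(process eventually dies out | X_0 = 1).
q = 1

Mean offspring μ = 0·3/5 + 1·3/95 + 2·7/19 = 73/95 ≤ 1. For μ ≤ 1 with offspring not concentrated at 1, the Galton-Watson process goes extinct almost surely, so q = 1.
(Algebraic check: The pgf is f(s) = 3/5 + 3/95·s + 7/19·s². The extinction probability q is the smallest fixed point of f in [0, 1]. Setting s = f(s):
  7/19·s² + (3/95 − 1)·s + 3/5 = 0
  7/19·s² − (3/5 + 7/19)·s + 3/5 = 0
which factors as (s − 1)·(7/19·s − 3/5) = 0, giving roots s = 1 and s = (3/5)/(7/19) = 57/35. Since 57/35 ≥ 1, the smallest root in [0, 1] is s = 1.)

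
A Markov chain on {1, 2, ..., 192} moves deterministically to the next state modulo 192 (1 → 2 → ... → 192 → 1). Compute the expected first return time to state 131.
E[T_131 | X_0 = 131] = 192

The chain cycles deterministically, so starting at state 131 it returns in exactly 192 steps. Equivalently, the stationary distribution is uniform π_j = 1/192 for every state j, so by Kac's formula E[T_131] = 1/π_131 = 192.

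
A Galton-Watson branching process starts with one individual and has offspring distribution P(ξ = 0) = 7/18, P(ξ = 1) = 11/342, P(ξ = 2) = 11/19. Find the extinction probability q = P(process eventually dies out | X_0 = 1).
q = 133/198

The pgf is f(s) = 7/18 + 11/342·s + 11/19·s². The extinction probability q is the smallest fixed point of f in [0, 1]. Setting s = f(s):
  11/19·s² + (11/342 − 1)·s + 7/18 = 0
  11/19·s² − (7/18 + 11/19)·s + 7/18 = 0
which factors as (s − 1)·(11/19·s − 7/18) = 0, giving roots s = 1 and s = (7/18)/(11/19) = 133/198.
Mean offspring μ = 11/342 + 2·11/19 = 407/342 > 1 (supercritical), so q < 1. The extinction probability is the smaller root: q = (7/18)/(11/19) = 133/198.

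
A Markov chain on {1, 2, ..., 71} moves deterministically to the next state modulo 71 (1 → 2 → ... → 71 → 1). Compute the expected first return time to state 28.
E[T_28 | X_0 = 28] = 71

The chain cycles deterministically, so starting at state 28 it returns in exactly 71 steps. Equivalently, the stationary distribution is uniform π_j = 1/71 for every state j, so by Kac's formula E[T_28] = 1/π_28 = 71.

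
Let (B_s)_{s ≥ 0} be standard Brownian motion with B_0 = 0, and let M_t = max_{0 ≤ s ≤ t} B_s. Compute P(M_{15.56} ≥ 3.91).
P(M_{15.56} ≥ 3.91) = 2·P(B_{15.56} ≥ 3.91) = 2(1 − Φ(3.91/√15.56)) ≈ 0.3216

By the reflection principle for Brownian motion, P(M_t ≥ a) = 2 · P(B_t ≥ a) for a ≥ 0. Since B_t ~ N(0, t), P(B_t ≥ 3.91) = 1 − Φ(3.91/√t) = 1 − Φ(3.91/√15.56) = 1 − Φ(0.9912). So
  P(M_{15.56} ≥ 3.91) = 2(1 − Φ(0.9912)) ≈ 0.3216.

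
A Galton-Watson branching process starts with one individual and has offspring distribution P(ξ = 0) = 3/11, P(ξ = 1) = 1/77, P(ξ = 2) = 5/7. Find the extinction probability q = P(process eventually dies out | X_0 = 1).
q = 21/55

The pgf is f(s) = 3/11 + 1/77·s + 5/7·s². The extinction probability q is the smallest fixed point of f in [0, 1]. Setting s = f(s):
  5/7·s² + (1/77 − 1)·s + 3/11 = 0
  5/7·s² − (3/11 + 5/7)·s + 3/11 = 0
which factors as (s − 1)·(5/7·s − 3/11) = 0, giving roots s = 1 and s = (3/11)/(5/7) = 21/55.
Mean offspring μ = 1/77 + 2·5/7 = 111/77 > 1 (supercritical), so q < 1. The extinction probability is the smaller root: q = (3/11)/(5/7) = 21/55.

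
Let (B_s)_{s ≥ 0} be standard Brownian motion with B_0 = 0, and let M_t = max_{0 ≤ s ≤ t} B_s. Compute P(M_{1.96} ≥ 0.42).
P(M_{1.96} ≥ 0.42) = 2·P(B_{1.96} ≥ 0.42) = 2(1 − Φ(0.42/√1.96)) ≈ 0.7642

By the reflection principle for Brownian motion, P(M_t ≥ a) = 2 · P(B_t ≥ a) for a ≥ 0. Since B_t ~ N(0, t), P(B_t ≥ 0.42) = 1 − Φ(0.42/√t) = 1 − Φ(0.42/√1.96) = 1 − Φ(0.3000). So
  P(M_{1.96} ≥ 0.42) = 2(1 − Φ(0.3000)) ≈ 0.7642.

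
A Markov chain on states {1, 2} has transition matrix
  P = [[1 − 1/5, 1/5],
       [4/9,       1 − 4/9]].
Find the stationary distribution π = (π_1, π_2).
π_1 = 20/29, π_2 = 9/29

Solve πP = π with π_1 + π_2 = 1. From πP = π: π_1 · (1 − 1/5) + π_2 · 4/9 = π_1 ⇒ π_2 · 4/9 = π_1 · 1/5 ⇒ π_2/π_1 = (1/5)/(4/9) = 9/20. Together with π_1 + π_2 = 1:
  π_1 = (4/9)/(1/5 + 4/9) = (4/9)/(29/45) = 20/29,
  π_2 = (1/5)/(1/5 + 4/9) = (1/5)/(29/45) = 9/29.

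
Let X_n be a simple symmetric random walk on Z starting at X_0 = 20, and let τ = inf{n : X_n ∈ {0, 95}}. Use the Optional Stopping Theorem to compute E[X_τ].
E[X_τ] = 20

X_n is a martingale and τ is a bounded-mean stopping time (indeed τ is finite a.s. with bounded expectation since the walk is in a bounded region). By the OST, E[X_τ] = E[X_0] = 20. Equivalently: E[X_τ] = 95 · P(hit 95 first) + 0 · P(hit 0 first) = 95 · (20/95) = 20.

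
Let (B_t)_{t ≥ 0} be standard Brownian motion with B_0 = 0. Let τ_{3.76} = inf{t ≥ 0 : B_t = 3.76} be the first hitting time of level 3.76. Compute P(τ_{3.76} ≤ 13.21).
P(τ_{3.76} ≤ 13.21) = 2(1 − Φ(3.76/√13.21)) = 2(1 − Φ(1.0345)) ≈ 0.3009

By the reflection principle for standard BM, P(τ_b ≤ t) = 2 · P(B_t ≥ b). Since B_t ~ N(0, t), P(B_t ≥ 3.76) = 1 − Φ(3.76/√t) = 1 − Φ(3.76/√13.21) = 1 − Φ(1.0345) ≈ 0.15045. Doubling: P(τ_{3.76} ≤ 13.21) ≈ 2 · 0.15045 = 0.30090 ≈ 0.3009.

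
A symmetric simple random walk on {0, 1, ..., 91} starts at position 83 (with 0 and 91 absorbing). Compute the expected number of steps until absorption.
E[τ | X_0 = 83] = 664

Let v_k = E[τ | X_0 = k]. Boundary: v_0 = v_91 = 0. Recurrence: v_k = 1 + (v_{k-1} + v_{k+1})/2 for 1 ≤ k ≤ 90. The particular solution to v_k − (v_{k-1} + v_{k+1})/2 = 1 is v_k = −k^2. Adding homogeneous solution A + B k and matching boundaries gives v_k = k (91 − k). Substituting k = 83: v_83 = 83 · 8 = 664.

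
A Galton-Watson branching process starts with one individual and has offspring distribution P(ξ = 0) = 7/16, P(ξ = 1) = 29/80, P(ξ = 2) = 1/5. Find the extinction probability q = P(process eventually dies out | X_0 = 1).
q = 1

Mean offspring μ = 0·7/16 + 1·29/80 + 2·1/5 = 61/80 ≤ 1. For μ ≤ 1 with offspring not concentrated at 1, the Galton-Watson process goes extinct almost surely, so q = 1.
(Algebraic check: The pgf is f(s) = 7/16 + 29/80·s + 1/5·s². The extinction probability q is the smallest fixed point of f in [0, 1]. Setting s = f(s):
  1/5·s² + (29/80 − 1)·s + 7/16 = 0
  1/5·s² − (7/16 + 1/5)·s + 7/16 = 0
which factors as (s − 1)·(1/5·s − 7/16) = 0, giving roots s = 1 and s = (7/16)/(1/5) = 35/16. Since 35/16 ≥ 1, the smallest root in [0, 1] is s = 1.)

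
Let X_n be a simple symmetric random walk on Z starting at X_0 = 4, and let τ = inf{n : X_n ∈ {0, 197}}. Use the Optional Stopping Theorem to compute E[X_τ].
E[X_τ] = 4

X_n is a martingale and τ is a bounded-mean stopping time (indeed τ is finite a.s. with bounded expectation since the walk is in a bounded region). By the OST, E[X_τ] = E[X_0] = 4. Equivalently: E[X_τ] = 197 · P(hit 197 first) + 0 · P(hit 0 first) = 197 · (4/197) = 4.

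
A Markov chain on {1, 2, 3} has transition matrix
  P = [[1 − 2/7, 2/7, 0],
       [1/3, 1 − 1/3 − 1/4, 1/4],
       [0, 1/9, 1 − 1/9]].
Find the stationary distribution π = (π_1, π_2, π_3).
π = (14/53, 12/53, 27/53)

This is a birth-death chain on three states, which satisfies detailed balance: π_1 · P_{12} = π_2 · P_{21} and π_2 · P_{23} = π_3 · P_{32}.
From π_1 · 2/7 = π_2 · 1/3: π_2/π_1 = (2/7)/(1/3) = 6/7.
From π_2 · 1/4 = π_3 · 1/9: π_3/π_2 = (1/4)/(1/9) = 9/4.
Take π_1 proportional to 1; then unnormalized π = (1, 6/7, 27/14). Normalize by dividing by the sum 53/14:
  π = (14/53, 12/53, 27/53).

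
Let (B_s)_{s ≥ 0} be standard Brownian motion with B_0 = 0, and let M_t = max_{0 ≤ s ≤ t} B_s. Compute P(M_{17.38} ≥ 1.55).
P(M_{17.38} ≥ 1.55) = 2·P(B_{17.38} ≥ 1.55) = 2(1 − Φ(1.55/√17.38)) ≈ 0.7100

By the reflection principle for Brownian motion, P(M_t ≥ a) = 2 · P(B_t ≥ a) for a ≥ 0. Since B_t ~ N(0, t), P(B_t ≥ 1.55) = 1 − Φ(1.55/√t) = 1 − Φ(1.55/√17.38) = 1 − Φ(0.3718). So
  P(M_{17.38} ≥ 1.55) = 2(1 − Φ(0.3718)) ≈ 0.7100.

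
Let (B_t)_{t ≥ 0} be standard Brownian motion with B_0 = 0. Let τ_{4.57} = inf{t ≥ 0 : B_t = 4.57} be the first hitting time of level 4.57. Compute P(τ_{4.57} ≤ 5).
P(τ_{4.57} ≤ 5) = 2(1 − Φ(4.57/√5)) = 2(1 − Φ(2.0438)) ≈ 0.0410

By the reflection principle for standard BM, P(τ_b ≤ t) = 2 · P(B_t ≥ b). Since B_t ~ N(0, t), P(B_t ≥ 4.57) = 1 − Φ(4.57/√t) = 1 − Φ(4.57/√5) = 1 − Φ(2.0438) ≈ 0.02049. Doubling: P(τ_{4.57} ≤ 5) ≈ 2 · 0.02049 = 0.04098 ≈ 0.0410.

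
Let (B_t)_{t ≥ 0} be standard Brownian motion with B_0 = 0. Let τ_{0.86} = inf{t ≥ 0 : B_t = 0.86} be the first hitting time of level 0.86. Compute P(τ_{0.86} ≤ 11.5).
P(τ_{0.86} ≤ 11.5) = 2(1 − Φ(0.86/√11.5)) = 2(1 − Φ(0.2536)) ≈ 0.7998

By the reflection principle for standard BM, P(τ_b ≤ t) = 2 · P(B_t ≥ b). Since B_t ~ N(0, t), P(B_t ≥ 0.86) = 1 − Φ(0.86/√t) = 1 − Φ(0.86/√11.5) = 1 − Φ(0.2536) ≈ 0.39990. Doubling: P(τ_{0.86} ≤ 11.5) ≈ 2 · 0.39990 = 0.79980 ≈ 0.7998.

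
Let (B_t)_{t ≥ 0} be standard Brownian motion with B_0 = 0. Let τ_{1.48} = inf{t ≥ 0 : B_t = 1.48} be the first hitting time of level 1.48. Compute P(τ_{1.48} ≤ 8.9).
P(τ_{1.48} ≤ 8.9) = 2(1 − Φ(1.48/√8.9)) = 2(1 − Φ(0.4961)) ≈ 0.6198

By the reflection principle for standard BM, P(τ_b ≤ t) = 2 · P(B_t ≥ b). Since B_t ~ N(0, t), P(B_t ≥ 1.48) = 1 − Φ(1.48/√t) = 1 − Φ(1.48/√8.9) = 1 − Φ(0.4961) ≈ 0.30991. Doubling: P(τ_{1.48} ≤ 8.9) ≈ 2 · 0.30991 = 0.61982 ≈ 0.6198.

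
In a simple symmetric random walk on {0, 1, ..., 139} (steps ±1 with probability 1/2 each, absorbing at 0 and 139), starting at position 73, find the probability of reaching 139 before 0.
P(hit 139 before 0) = 73/139

Let u_k = P(hit 139 before 0 | start at k). Then u_0 = 0, u_139 = 1, and u_k = u_{k-1}/2 + u_{k+1}/2 for 1 ≤ k ≤ 138. This harmonic recurrence is solved by u_k = k/139, giving u_73 = 73/139.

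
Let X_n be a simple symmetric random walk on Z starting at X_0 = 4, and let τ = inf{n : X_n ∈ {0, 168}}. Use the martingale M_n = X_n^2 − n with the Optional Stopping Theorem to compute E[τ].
E[τ] = 656

M_n = X_n^2 − n is a martingale (since E[X_{n+1}^2 | F_n] = X_n^2 + 1). By OST (τ has finite mean in a bounded region), E[M_τ] = E[M_0] = X_0^2 − 0 = 4^2 = 16. Also E[M_τ] = E[X_τ^2] − E[τ]. The walk exits at 0 or 168, with P(hit 168 first) = 4/168, so E[X_τ^2] = 168^2 · 4/168 + 0 = 672. Thus E[τ] = E[X_τ^2] − E[M_τ] = 672 − 16 = 656 = 4(168 − 4) = 656.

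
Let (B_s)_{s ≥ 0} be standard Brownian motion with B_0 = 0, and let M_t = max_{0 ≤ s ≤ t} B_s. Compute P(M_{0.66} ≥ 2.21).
P(M_{0.66} ≥ 2.21) = 2·P(B_{0.66} ≥ 2.21) = 2(1 − Φ(2.21/√0.66)) ≈ 0.0065

By the reflection principle for Brownian motion, P(M_t ≥ a) = 2 · P(B_t ≥ a) for a ≥ 0. Since B_t ~ N(0, t), P(B_t ≥ 2.21) = 1 − Φ(2.21/√t) = 1 − Φ(2.21/√0.66) = 1 − Φ(2.7203). So
  P(M_{0.66} ≥ 2.21) = 2(1 − Φ(2.7203)) ≈ 0.0065.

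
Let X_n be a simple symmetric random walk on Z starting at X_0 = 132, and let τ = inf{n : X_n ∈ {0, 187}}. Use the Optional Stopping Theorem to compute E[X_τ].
E[X_τ] = 132

X_n is a martingale and τ is a bounded-mean stopping time (indeed τ is finite a.s. with bounded expectation since the walk is in a bounded region). By the OST, E[X_τ] = E[X_0] = 132. Equivalently: E[X_τ] = 187 · P(hit 187 first) + 0 · P(hit 0 first) = 187 · (132/187) = 132.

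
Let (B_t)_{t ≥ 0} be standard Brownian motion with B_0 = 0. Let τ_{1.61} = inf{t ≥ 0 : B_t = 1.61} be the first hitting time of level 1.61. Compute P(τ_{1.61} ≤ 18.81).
P(τ_{1.61} ≤ 18.81) = 2(1 − Φ(1.61/√18.81)) = 2(1 − Φ(0.3712)) ≈ 0.7105

By the reflection principle for standard BM, P(τ_b ≤ t) = 2 · P(B_t ≥ b). Since B_t ~ N(0, t), P(B_t ≥ 1.61) = 1 − Φ(1.61/√t) = 1 − Φ(1.61/√18.81) = 1 − Φ(0.3712) ≈ 0.35524. Doubling: P(τ_{1.61} ≤ 18.81) ≈ 2 · 0.35524 = 0.71048 ≈ 0.7105.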